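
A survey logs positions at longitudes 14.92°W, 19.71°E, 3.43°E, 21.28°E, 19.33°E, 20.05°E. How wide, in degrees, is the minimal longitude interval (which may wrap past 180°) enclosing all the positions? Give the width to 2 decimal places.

Sort the longitudes: -14.92°, +3.43°, +19.33°, +19.71°, +20.05°, +21.28°.
Eastward gaps between consecutive values (wrapping around): 18.35°, 15.90°, 0.38°, 0.34°, 1.23°, 323.80°.
Largest gap = 323.80° ⇒ minimal covering band is its complement: 360° − 323.80° = 36.20°.
Band runs from -14.92° eastward to +21.28°.

36.20°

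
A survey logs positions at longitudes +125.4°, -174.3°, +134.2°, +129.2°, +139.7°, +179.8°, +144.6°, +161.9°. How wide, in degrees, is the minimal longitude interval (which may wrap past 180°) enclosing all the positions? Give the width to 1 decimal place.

Sort the longitudes: -174.3°, +125.4°, +129.2°, +134.2°, +139.7°, +144.6°, +161.9°, +179.8°.
Eastward gaps between consecutive values (wrapping around): 299.7°, 3.8°, 5.0°, 5.5°, 4.9°, 17.3°, 17.9°, 5.9°.
Largest gap = 299.7° ⇒ minimal covering band is its complement: 360° − 299.7° = 60.3°.
Band runs from +125.4° eastward to -174.3°, crossing the antimeridian.

60.3°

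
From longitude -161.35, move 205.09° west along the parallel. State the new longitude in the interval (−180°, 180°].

Start at -161.35°; shift −205.09° → -366.44°.
-366.44° lies outside (−180°, 180°]; add 360° → -6.44°.

-6.44°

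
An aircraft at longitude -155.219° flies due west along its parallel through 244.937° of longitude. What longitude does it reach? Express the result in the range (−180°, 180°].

Start at -155.219°; shift −244.937° → -400.156°.
-400.156° lies outside (−180°, 180°]; add 360° → -40.156°.

-40.156°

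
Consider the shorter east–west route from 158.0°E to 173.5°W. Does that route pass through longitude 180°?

Yes

Naïve |-173.5 − 158.0| = 331.5° > 180°, so the shorter arc goes the other way round — across 180°.
Signed shortest Δλ = ((-173.5 − 158.0 + 180) mod 360) − 180 = 28.5°.
Going east by 28.5° from +158.0° passes through 180° before reaching -173.5°.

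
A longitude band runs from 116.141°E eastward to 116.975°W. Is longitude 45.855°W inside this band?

No

Band width going east from +116.141° to -116.975°: ((-116.975 − 116.141) mod 360) = 126.884°.
Offset of -45.855° east of the west edge: ((-45.855 − 116.141) mod 360) = 198.004°.
198.004° > 126.884° ⇒ outside.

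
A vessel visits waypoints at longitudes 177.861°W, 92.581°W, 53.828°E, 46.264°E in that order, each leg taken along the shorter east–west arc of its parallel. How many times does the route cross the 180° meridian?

Leg 1: -177.861° → -92.581°, shortest Δλ = 85.28° (east) — does not cross 180°.
Leg 2: -92.581° → +53.828°, shortest Δλ = 146.409° (east) — does not cross 180°.
Leg 3: +53.828° → +46.264°, shortest Δλ = -7.564° (west) — does not cross 180°.
Total crossings: 0.

0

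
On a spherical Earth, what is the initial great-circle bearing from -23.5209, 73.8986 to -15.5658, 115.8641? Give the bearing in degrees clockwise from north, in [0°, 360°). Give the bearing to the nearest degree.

86°

Δλ = 115.8641 − 73.8986 = 41.9655°.
θ = atan2( sin Δλ · cos φ₂ , cos φ₁ · sin φ₂ − sin φ₁ · cos φ₂ · cos Δλ )
  = atan2(0.64416, 0.03980) = 86.464° → normalised to [0°, 360°): 86.464°.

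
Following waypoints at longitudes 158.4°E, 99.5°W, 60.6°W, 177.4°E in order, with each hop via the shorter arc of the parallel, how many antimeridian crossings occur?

Leg 1: +158.4° → -99.5°, shortest Δλ = 102.1° (east) — crosses 180°.
Leg 2: -99.5° → -60.6°, shortest Δλ = 38.9° (east) — does not cross 180°.
Leg 3: -60.6° → +177.4°, shortest Δλ = -122.0° (west) — crosses 180°.
Total crossings: 2.

2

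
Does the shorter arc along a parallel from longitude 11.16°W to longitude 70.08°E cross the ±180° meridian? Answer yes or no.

Signed shortest Δλ = ((70.08 − -11.16 + 180) mod 360) − 180 = 81.24°.
Going east by 81.24° from -11.16° reaches +70.08° without touching 180°.

No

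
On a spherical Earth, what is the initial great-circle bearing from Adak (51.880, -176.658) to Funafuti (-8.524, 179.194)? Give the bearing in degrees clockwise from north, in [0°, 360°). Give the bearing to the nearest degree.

Δλ = 179.194 − -176.658 = 355.852°; wrapped into (−180°, 180°]: -4.148°.
θ = atan2( sin Δλ · cos φ₂ , cos φ₁ · sin φ₂ − sin φ₁ · cos φ₂ · cos Δλ )
  = atan2(-0.07153, -0.86749) = -175.286° → normalised to [0°, 360°): 184.714°.

185°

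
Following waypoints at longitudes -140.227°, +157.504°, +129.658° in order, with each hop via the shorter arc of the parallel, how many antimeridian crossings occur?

Leg 1: -140.227° → +157.504°, shortest Δλ = -62.269° (west) — crosses 180°.
Leg 2: +157.504° → +129.658°, shortest Δλ = -27.846° (west) — does not cross 180°.
Total crossings: 1.

1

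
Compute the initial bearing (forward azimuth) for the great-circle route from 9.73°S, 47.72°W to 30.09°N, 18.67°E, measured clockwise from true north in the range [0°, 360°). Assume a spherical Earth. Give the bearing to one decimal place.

55.1°

Δλ = 18.67 − -47.72 = 66.39°.
θ = atan2( sin Δλ · cos φ₂ , cos φ₁ · sin φ₂ − sin φ₁ · cos φ₂ · cos Δλ )
  = atan2(0.79281, 0.55271) = 55.117° → normalised to [0°, 360°): 55.117°.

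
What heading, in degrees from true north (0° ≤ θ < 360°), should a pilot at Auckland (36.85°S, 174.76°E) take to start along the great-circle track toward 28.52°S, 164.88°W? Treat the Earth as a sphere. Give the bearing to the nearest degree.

Δλ = -164.88 − 174.76 = -339.64°; wrapped into (−180°, 180°]: 20.36°.
θ = atan2( sin Δλ · cos φ₂ , cos φ₁ · sin φ₂ − sin φ₁ · cos φ₂ · cos Δλ )
  = atan2(0.30570, 0.11195) = 69.886° → normalised to [0°, 360°): 69.886°.

70°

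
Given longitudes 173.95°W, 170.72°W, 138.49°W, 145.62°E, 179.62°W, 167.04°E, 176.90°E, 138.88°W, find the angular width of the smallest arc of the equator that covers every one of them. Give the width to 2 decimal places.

Sort the longitudes: -179.62°, -173.95°, -170.72°, -138.88°, -138.49°, +145.62°, +167.04°, +176.90°.
Eastward gaps between consecutive values (wrapping around): 5.67°, 3.23°, 31.84°, 0.39°, 284.11°, 21.42°, 9.86°, 3.48°.
Largest gap = 284.11° ⇒ minimal covering band is its complement: 360° − 284.11° = 75.89°.
Band runs from +145.62° eastward to -138.49°, crossing the antimeridian.

75.89°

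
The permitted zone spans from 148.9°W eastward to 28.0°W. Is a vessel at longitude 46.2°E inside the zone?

No

Band width going east from -148.9° to -28.0°: ((-28.0 − -148.9) mod 360) = 120.9°.
Offset of +46.2° east of the west edge: ((46.2 − -148.9) mod 360) = 195.1°.
195.1° > 120.9° ⇒ outside.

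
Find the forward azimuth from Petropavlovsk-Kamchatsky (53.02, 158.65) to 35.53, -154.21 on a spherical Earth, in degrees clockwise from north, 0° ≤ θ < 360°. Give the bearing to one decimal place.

98.8°

Δλ = -154.21 − 158.65 = -312.86°; wrapped into (−180°, 180°]: 47.14°.
θ = atan2( sin Δλ · cos φ₂ , cos φ₁ · sin φ₂ − sin φ₁ · cos φ₂ · cos Δλ )
  = atan2(0.59654, -0.09264) = 98.827° → normalised to [0°, 360°): 98.827°.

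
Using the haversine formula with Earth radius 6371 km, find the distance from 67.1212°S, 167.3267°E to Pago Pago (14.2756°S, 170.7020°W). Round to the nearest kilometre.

Δλ = -170.7020 − 167.3267 = -338.0287°; wrapped into (−180°, 180°]: 21.9713°.
Δφ = -14.2756 − -67.1212 = 52.8456°.
a = sin²(Δφ/2) + cos φ₁ · cos φ₂ · sin²(Δλ/2) = 0.211700.
c = 2·atan2(√a, √(1−a)) = 0.95624 rad → d = 6371·c ≈ 6092.17 km.

6092 km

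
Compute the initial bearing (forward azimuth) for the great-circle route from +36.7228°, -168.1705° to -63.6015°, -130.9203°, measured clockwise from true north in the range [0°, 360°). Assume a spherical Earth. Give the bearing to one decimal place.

Δλ = -130.9203 − -168.1705 = 37.2502°.
θ = atan2( sin Δλ · cos φ₂ , cos φ₁ · sin φ₂ − sin φ₁ · cos φ₂ · cos Δλ )
  = atan2(0.26912, -0.92958) = 163.854° → normalised to [0°, 360°): 163.854°.

163.9°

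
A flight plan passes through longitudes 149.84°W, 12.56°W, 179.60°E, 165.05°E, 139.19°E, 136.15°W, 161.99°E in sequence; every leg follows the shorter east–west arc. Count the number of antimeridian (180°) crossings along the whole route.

3

Leg 1: -149.84° → -12.56°, shortest Δλ = 137.28° (east) — does not cross 180°.
Leg 2: -12.56° → +179.60°, shortest Δλ = -167.84° (west) — crosses 180°.
Leg 3: +179.60° → +165.05°, shortest Δλ = -14.55° (west) — does not cross 180°.
Leg 4: +165.05° → +139.19°, shortest Δλ = -25.86° (west) — does not cross 180°.
Leg 5: +139.19° → -136.15°, shortest Δλ = 84.66° (east) — crosses 180°.
Leg 6: -136.15° → +161.99°, shortest Δλ = -61.86° (west) — crosses 180°.
Total crossings: 3.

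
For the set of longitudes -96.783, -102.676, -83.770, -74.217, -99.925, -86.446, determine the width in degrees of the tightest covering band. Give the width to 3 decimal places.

Sort the longitudes: -102.676°, -99.925°, -96.783°, -86.446°, -83.770°, -74.217°.
Eastward gaps between consecutive values (wrapping around): 2.751°, 3.142°, 10.337°, 2.676°, 9.553°, 331.541°.
Largest gap = 331.541° ⇒ minimal covering band is its complement: 360° − 331.541° = 28.459°.
Band runs from -102.676° eastward to -74.217°.

28.459°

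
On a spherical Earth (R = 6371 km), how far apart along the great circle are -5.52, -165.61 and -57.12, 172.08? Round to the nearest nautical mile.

Δλ = 172.08 − -165.61 = 337.69°; wrapped into (−180°, 180°]: -22.31°.
Δφ = -57.12 − -5.52 = -51.60°.
a = sin²(Δφ/2) + cos φ₁ · cos φ₂ · sin²(Δλ/2) = 0.209651.
c = 2·atan2(√a, √(1−a)) = 0.95121 rad → d = 6371·c ≈ 6060.16 km ≈ 3272.23 nmi.

3272 nmi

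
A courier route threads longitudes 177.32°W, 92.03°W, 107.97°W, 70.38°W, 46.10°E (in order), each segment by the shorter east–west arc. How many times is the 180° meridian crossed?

Leg 1: -177.32° → -92.03°, shortest Δλ = 85.29° (east) — does not cross 180°.
Leg 2: -92.03° → -107.97°, shortest Δλ = -15.94° (west) — does not cross 180°.
Leg 3: -107.97° → -70.38°, shortest Δλ = 37.59° (east) — does not cross 180°.
Leg 4: -70.38° → +46.10°, shortest Δλ = 116.48° (east) — does not cross 180°.
Total crossings: 0.

0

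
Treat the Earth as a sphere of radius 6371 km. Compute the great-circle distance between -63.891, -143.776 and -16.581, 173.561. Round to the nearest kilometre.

6171 km

Δλ = 173.561 − -143.776 = 317.337°; wrapped into (−180°, 180°]: -42.663°.
Δφ = -16.581 − -63.891 = 47.310°.
a = sin²(Δφ/2) + cos φ₁ · cos φ₂ · sin²(Δλ/2) = 0.216796.
c = 2·atan2(√a, √(1−a)) = 0.96866 rad → d = 6371·c ≈ 6171.30 km.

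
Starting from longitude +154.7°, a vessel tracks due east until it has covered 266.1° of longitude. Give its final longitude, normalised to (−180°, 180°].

Start at +154.7°; shift +266.1° → +420.8°.
+420.8° lies outside (−180°, 180°]; subtract 360° → +60.8°.

+60.8°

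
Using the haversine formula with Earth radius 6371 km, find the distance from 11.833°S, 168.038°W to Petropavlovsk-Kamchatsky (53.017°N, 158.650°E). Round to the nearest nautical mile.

4253 nmi

Δλ = 158.650 − -168.038 = 326.688°; wrapped into (−180°, 180°]: -33.312°.
Δφ = 53.017 − -11.833 = 64.850°.
a = sin²(Δφ/2) + cos φ₁ · cos φ₂ · sin²(Δλ/2) = 0.335877.
c = 2·atan2(√a, √(1−a)) = 1.23635 rad → d = 6371·c ≈ 7876.79 km ≈ 4253.12 nmi.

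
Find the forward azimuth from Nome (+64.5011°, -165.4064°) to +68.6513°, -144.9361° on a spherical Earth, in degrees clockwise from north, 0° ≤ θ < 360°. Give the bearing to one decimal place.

53.8°

Δλ = -144.9361 − -165.4064 = 20.4703°.
θ = atan2( sin Δλ · cos φ₂ , cos φ₁ · sin φ₂ − sin φ₁ · cos φ₂ · cos Δλ )
  = atan2(0.12731, 0.09312) = 53.817° → normalised to [0°, 360°): 53.817°.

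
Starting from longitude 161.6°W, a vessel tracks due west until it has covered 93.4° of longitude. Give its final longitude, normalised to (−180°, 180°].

105.0°E

Start at -161.6°; shift −93.4° → -255.0°.
-255.0° lies outside (−180°, 180°]; add 360° → +105.0°.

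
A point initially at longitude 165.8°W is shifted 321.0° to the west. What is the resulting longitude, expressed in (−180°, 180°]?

Start at -165.8°; shift −321.0° → -486.8°.
-486.8° lies outside (−180°, 180°]; add 360° → -126.8°.

126.8°W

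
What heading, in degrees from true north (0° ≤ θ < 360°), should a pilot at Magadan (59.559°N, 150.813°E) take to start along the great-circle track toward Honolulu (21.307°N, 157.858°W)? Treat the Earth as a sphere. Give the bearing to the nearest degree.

Δλ = -157.858 − 150.813 = -308.671°; wrapped into (−180°, 180°]: 51.329°.
θ = atan2( sin Δλ · cos φ₂ , cos φ₁ · sin φ₂ − sin φ₁ · cos φ₂ · cos Δλ )
  = atan2(0.72738, -0.31779) = 113.600° → normalised to [0°, 360°): 113.600°.

114°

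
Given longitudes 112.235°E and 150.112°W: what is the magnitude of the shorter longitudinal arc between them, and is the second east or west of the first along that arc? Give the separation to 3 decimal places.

97.653° east

Raw difference: -150.112 − 112.235 = -262.347°.
Normalise into (−180°, 180°]: -262.347° + 360° = 97.653°.
Positive ⇒ the second point lies to the east; separation 97.653°.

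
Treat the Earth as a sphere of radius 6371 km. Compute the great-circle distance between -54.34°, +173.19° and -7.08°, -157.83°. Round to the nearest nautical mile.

3163 nmi

Δλ = -157.83 − 173.19 = -331.02°; wrapped into (−180°, 180°]: 28.98°.
Δφ = -7.08 − -54.34 = 47.26°.
a = sin²(Δφ/2) + cos φ₁ · cos φ₂ · sin²(Δλ/2) = 0.196883.
c = 2·atan2(√a, √(1−a)) = 0.91948 rad → d = 6371·c ≈ 5858.00 km ≈ 3163.07 nmi.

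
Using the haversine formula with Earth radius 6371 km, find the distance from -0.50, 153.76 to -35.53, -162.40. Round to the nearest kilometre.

5971 km

Δλ = -162.40 − 153.76 = -316.16°; wrapped into (−180°, 180°]: 43.84°.
Δφ = -35.53 − -0.50 = -35.03°.
a = sin²(Δφ/2) + cos φ₁ · cos φ₂ · sin²(Δλ/2) = 0.203984.
c = 2·atan2(√a, √(1−a)) = 0.93722 rad → d = 6371·c ≈ 5971.02 km.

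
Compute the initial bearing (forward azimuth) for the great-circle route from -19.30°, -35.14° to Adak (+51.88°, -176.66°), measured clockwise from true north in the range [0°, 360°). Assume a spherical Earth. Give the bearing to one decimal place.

326.6°

Δλ = -176.66 − -35.14 = -141.52°.
θ = atan2( sin Δλ · cos φ₂ , cos φ₁ · sin φ₂ − sin φ₁ · cos φ₂ · cos Δλ )
  = atan2(-0.38412, 0.58279) = -33.389° → normalised to [0°, 360°): 326.611°.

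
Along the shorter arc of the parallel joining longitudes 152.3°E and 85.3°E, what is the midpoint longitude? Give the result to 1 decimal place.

118.8°E

Signed shortest Δλ from +152.3° to +85.3° is -67.0°.
Midpoint longitude = +152.3° + (-67.0°)/2 = +152.3° − 33.5° = +118.8°.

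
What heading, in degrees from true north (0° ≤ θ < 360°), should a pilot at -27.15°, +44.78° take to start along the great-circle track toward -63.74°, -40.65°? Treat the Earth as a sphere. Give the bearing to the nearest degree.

Δλ = -40.65 − 44.78 = -85.43°.
θ = atan2( sin Δλ · cos φ₂ , cos φ₁ · sin φ₂ − sin φ₁ · cos φ₂ · cos Δλ )
  = atan2(-0.44104, -0.78190) = -150.574° → normalised to [0°, 360°): 209.426°.

209°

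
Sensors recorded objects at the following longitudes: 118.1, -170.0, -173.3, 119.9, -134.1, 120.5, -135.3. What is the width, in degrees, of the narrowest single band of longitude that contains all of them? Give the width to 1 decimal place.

Sort the longitudes: -173.3°, -170.0°, -135.3°, -134.1°, +118.1°, +119.9°, +120.5°.
Eastward gaps between consecutive values (wrapping around): 3.3°, 34.7°, 1.2°, 252.2°, 1.8°, 0.6°, 66.2°.
Largest gap = 252.2° ⇒ minimal covering band is its complement: 360° − 252.2° = 107.8°.
Band runs from +118.1° eastward to -134.1°, crossing the antimeridian.

107.8°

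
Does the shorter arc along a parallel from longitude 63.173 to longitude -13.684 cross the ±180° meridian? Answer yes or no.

Signed shortest Δλ = ((-13.684 − 63.173 + 180) mod 360) − 180 = -76.857°.
Going west by 76.857° from +63.173° reaches -13.684° without touching 180°.

No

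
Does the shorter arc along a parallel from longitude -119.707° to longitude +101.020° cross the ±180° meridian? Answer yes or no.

Yes

Naïve |101.020 − -119.707| = 220.727° > 180°, so the shorter arc goes the other way round — across 180°.
Signed shortest Δλ = ((101.020 − -119.707 + 180) mod 360) − 180 = -139.273°.
Going west by 139.273° from -119.707° passes through 180° before reaching +101.020°.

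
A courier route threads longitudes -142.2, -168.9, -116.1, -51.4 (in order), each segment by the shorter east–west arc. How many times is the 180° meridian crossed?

Leg 1: -142.2° → -168.9°, shortest Δλ = -26.7° (west) — does not cross 180°.
Leg 2: -168.9° → -116.1°, shortest Δλ = 52.8° (east) — does not cross 180°.
Leg 3: -116.1° → -51.4°, shortest Δλ = 64.7° (east) — does not cross 180°.
Total crossings: 0.

0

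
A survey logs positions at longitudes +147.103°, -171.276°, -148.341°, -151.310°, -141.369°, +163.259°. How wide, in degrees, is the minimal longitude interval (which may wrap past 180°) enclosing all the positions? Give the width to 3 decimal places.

Sort the longitudes: -171.276°, -151.310°, -148.341°, -141.369°, +147.103°, +163.259°.
Eastward gaps between consecutive values (wrapping around): 19.966°, 2.969°, 6.972°, 288.472°, 16.156°, 25.465°.
Largest gap = 288.472° ⇒ minimal covering band is its complement: 360° − 288.472° = 71.528°.
Band runs from +147.103° eastward to -141.369°, crossing the antimeridian.

71.528°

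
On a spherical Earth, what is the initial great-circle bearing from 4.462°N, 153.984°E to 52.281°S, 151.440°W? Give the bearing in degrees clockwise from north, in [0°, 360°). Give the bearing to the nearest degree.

149°

Δλ = -151.440 − 153.984 = -305.424°; wrapped into (−180°, 180°]: 54.576°.
θ = atan2( sin Δλ · cos φ₂ , cos φ₁ · sin φ₂ − sin φ₁ · cos φ₂ · cos Δλ )
  = atan2(0.49854, -0.81621) = 148.584° → normalised to [0°, 360°): 148.584°.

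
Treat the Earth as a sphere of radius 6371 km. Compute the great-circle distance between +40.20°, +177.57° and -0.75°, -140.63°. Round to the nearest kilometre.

6214 km

Δλ = -140.63 − 177.57 = -318.20°; wrapped into (−180°, 180°]: 41.80°.
Δφ = -0.75 − 40.20 = -40.95°.
a = sin²(Δφ/2) + cos φ₁ · cos φ₂ · sin²(Δλ/2) = 0.219553.
c = 2·atan2(√a, √(1−a)) = 0.97533 rad → d = 6371·c ≈ 6213.83 km.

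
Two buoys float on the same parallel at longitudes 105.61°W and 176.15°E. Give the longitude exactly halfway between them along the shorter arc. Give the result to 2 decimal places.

Signed shortest Δλ from -105.61° to +176.15° is -78.24°.
Midpoint longitude = -105.61° + (-78.24°)/2 = -105.61° − 39.12° = -144.73°.
(The naïve average (-105.61 + +176.15)/2 = 35.27° is on the wrong side of the globe.)

144.73°W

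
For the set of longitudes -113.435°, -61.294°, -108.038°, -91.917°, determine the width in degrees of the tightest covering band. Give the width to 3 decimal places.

52.141°

Sort the longitudes: -113.435°, -108.038°, -91.917°, -61.294°.
Eastward gaps between consecutive values (wrapping around): 5.397°, 16.121°, 30.623°, 307.859°.
Largest gap = 307.859° ⇒ minimal covering band is its complement: 360° − 307.859° = 52.141°.
Band runs from -113.435° eastward to -61.294°.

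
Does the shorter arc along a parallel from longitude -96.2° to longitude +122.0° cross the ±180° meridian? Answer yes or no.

Naïve |122.0 − -96.2| = 218.2° > 180°, so the shorter arc goes the other way round — across 180°.
Signed shortest Δλ = ((122.0 − -96.2 + 180) mod 360) − 180 = -141.8°.
Going west by 141.8° from -96.2° passes through 180° before reaching +122.0°.

Yes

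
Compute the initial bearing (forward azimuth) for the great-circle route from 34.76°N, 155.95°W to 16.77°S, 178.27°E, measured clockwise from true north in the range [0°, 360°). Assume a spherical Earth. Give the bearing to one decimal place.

Δλ = 178.27 − -155.95 = 334.22°; wrapped into (−180°, 180°]: -25.78°.
θ = atan2( sin Δλ · cos φ₂ , cos φ₁ · sin φ₂ − sin φ₁ · cos φ₂ · cos Δλ )
  = atan2(-0.41642, -0.72860) = -150.251° → normalised to [0°, 360°): 209.749°.

209.7°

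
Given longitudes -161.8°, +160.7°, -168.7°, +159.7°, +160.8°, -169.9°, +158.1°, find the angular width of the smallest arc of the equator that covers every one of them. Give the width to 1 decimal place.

Sort the longitudes: -169.9°, -168.7°, -161.8°, +158.1°, +159.7°, +160.7°, +160.8°.
Eastward gaps between consecutive values (wrapping around): 1.2°, 6.9°, 319.9°, 1.6°, 1.0°, 0.1°, 29.3°.
Largest gap = 319.9° ⇒ minimal covering band is its complement: 360° − 319.9° = 40.1°.
Band runs from +158.1° eastward to -161.8°, crossing the antimeridian.

40.1°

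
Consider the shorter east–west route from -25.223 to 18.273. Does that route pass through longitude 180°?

No

Signed shortest Δλ = ((18.273 − -25.223 + 180) mod 360) − 180 = 43.496°.
Going east by 43.496° from -25.223° reaches +18.273° without touching 180°.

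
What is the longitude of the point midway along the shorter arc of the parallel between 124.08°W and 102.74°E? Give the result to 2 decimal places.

Signed shortest Δλ from -124.08° to +102.74° is -133.18°.
Midpoint longitude = -124.08° + (-133.18°)/2 = -124.08° − 66.59° = -190.67°.
Normalise into (−180°, 180°]: +169.33°.
(The naïve average (-124.08 + +102.74)/2 = -10.67° is on the wrong side of the globe.)

169.33°E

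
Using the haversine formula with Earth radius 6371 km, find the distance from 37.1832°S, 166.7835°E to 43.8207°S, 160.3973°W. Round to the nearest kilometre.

2851 km

Δλ = -160.3973 − 166.7835 = -327.1808°; wrapped into (−180°, 180°]: 32.8192°.
Δφ = -43.8207 − -37.1832 = -6.6375°.
a = sin²(Δφ/2) + cos φ₁ · cos φ₂ · sin²(Δλ/2) = 0.049227.
c = 2·atan2(√a, √(1−a)) = 0.44747 rad → d = 6371·c ≈ 2850.82 km.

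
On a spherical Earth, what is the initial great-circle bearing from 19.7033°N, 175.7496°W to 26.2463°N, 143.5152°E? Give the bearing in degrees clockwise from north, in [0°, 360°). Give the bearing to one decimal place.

Δλ = 143.5152 − -175.7496 = 319.2648°; wrapped into (−180°, 180°]: -40.7352°.
θ = atan2( sin Δλ · cos φ₂ , cos φ₁ · sin φ₂ − sin φ₁ · cos φ₂ · cos Δλ )
  = atan2(-0.58529, 0.18721) = -72.263° → normalised to [0°, 360°): 287.737°.

287.7°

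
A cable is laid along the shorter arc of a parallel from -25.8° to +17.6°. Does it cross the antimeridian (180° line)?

Signed shortest Δλ = ((17.6 − -25.8 + 180) mod 360) − 180 = 43.4°.
Going east by 43.4° from -25.8° reaches +17.6° without touching 180°.

No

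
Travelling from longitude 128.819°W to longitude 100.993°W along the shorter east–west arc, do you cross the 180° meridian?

Signed shortest Δλ = ((-100.993 − -128.819 + 180) mod 360) − 180 = 27.826°.
Going east by 27.826° from -128.819° reaches -100.993° without touching 180°.

No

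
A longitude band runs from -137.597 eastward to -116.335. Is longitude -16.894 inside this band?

No

Band width going east from -137.597° to -116.335°: ((-116.335 − -137.597) mod 360) = 21.262°.
Offset of -16.894° east of the west edge: ((-16.894 − -137.597) mod 360) = 120.703°.
120.703° > 21.262° ⇒ outside.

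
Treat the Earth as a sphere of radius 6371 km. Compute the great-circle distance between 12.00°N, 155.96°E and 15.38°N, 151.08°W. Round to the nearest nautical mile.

Δλ = -151.08 − 155.96 = -307.04°; wrapped into (−180°, 180°]: 52.96°.
Δφ = 15.38 − 12.00 = 3.38°.
a = sin²(Δφ/2) + cos φ₁ · cos φ₂ · sin²(Δλ/2) = 0.188375.
c = 2·atan2(√a, √(1−a)) = 0.89790 rad → d = 6371·c ≈ 5720.54 km ≈ 3088.85 nmi.

3089 nmi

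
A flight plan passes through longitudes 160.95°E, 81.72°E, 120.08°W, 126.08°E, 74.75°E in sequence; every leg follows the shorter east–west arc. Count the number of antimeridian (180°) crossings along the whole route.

2

Leg 1: +160.95° → +81.72°, shortest Δλ = -79.23° (west) — does not cross 180°.
Leg 2: +81.72° → -120.08°, shortest Δλ = 158.2° (east) — crosses 180°.
Leg 3: -120.08° → +126.08°, shortest Δλ = -113.84° (west) — crosses 180°.
Leg 4: +126.08° → +74.75°, shortest Δλ = -51.33° (west) — does not cross 180°.
Total crossings: 2.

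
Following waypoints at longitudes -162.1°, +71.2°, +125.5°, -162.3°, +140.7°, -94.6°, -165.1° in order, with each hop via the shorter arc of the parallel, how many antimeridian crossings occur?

Leg 1: -162.1° → +71.2°, shortest Δλ = -126.7° (west) — crosses 180°.
Leg 2: +71.2° → +125.5°, shortest Δλ = 54.3° (east) — does not cross 180°.
Leg 3: +125.5° → -162.3°, shortest Δλ = 72.2° (east) — crosses 180°.
Leg 4: -162.3° → +140.7°, shortest Δλ = -57.0° (west) — crosses 180°.
Leg 5: +140.7° → -94.6°, shortest Δλ = 124.7° (east) — crosses 180°.
Leg 6: -94.6° → -165.1°, shortest Δλ = -70.5° (west) — does not cross 180°.
Total crossings: 4.

4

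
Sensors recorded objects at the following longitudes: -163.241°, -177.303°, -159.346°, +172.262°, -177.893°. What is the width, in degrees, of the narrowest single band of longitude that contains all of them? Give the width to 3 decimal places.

Sort the longitudes: -177.893°, -177.303°, -163.241°, -159.346°, +172.262°.
Eastward gaps between consecutive values (wrapping around): 0.590°, 14.062°, 3.895°, 331.608°, 9.845°.
Largest gap = 331.608° ⇒ minimal covering band is its complement: 360° − 331.608° = 28.392°.
Band runs from +172.262° eastward to -159.346°, crossing the antimeridian.

28.392°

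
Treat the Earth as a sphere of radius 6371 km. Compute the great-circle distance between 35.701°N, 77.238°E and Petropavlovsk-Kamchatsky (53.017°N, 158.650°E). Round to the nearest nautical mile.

3445 nmi

Δλ = 158.650 − 77.238 = 81.412°.
Δφ = 53.017 − 35.701 = 17.316°.
a = sin²(Δφ/2) + cos φ₁ · cos φ₂ · sin²(Δλ/2) = 0.230449.
c = 2·atan2(√a, √(1−a)) = 1.00142 rad → d = 6371·c ≈ 6380.08 km ≈ 3444.97 nmi.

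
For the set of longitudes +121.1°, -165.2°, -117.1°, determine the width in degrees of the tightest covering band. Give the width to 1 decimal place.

121.8°

Sort the longitudes: -165.2°, -117.1°, +121.1°.
Eastward gaps between consecutive values (wrapping around): 48.1°, 238.2°, 73.7°.
Largest gap = 238.2° ⇒ minimal covering band is its complement: 360° − 238.2° = 121.8°.
Band runs from +121.1° eastward to -117.1°, crossing the antimeridian.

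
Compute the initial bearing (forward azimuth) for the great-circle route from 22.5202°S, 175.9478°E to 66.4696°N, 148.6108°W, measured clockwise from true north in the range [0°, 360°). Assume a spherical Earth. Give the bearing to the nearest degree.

13°

Δλ = -148.6108 − 175.9478 = -324.5586°; wrapped into (−180°, 180°]: 35.4414°.
θ = atan2( sin Δλ · cos φ₂ , cos φ₁ · sin φ₂ − sin φ₁ · cos φ₂ · cos Δλ )
  = atan2(0.23150, 0.97151) = 13.403° → normalised to [0°, 360°): 13.403°.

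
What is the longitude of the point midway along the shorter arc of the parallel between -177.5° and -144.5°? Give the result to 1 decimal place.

-161.0°

Signed shortest Δλ from -177.5° to -144.5° is +33.0°.
Midpoint longitude = -177.5° + (+33.0°)/2 = -177.5° + 16.5° = -161.0°.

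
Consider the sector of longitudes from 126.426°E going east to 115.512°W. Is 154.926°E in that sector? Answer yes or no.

Yes

Band width going east from +126.426° to -115.512°: ((-115.512 − 126.426) mod 360) = 118.062°.
Offset of +154.926° east of the west edge: ((154.926 − 126.426) mod 360) = 28.500°.
28.500° ≤ 118.062° ⇒ inside.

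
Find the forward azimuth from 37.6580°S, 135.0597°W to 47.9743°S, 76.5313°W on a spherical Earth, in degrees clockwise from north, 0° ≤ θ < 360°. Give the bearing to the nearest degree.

Δλ = -76.5313 − -135.0597 = 58.5284°.
θ = atan2( sin Δλ · cos φ₂ , cos φ₁ · sin φ₂ − sin φ₁ · cos φ₂ · cos Δλ )
  = atan2(0.57099, -0.37456) = 123.264° → normalised to [0°, 360°): 123.264°.

123°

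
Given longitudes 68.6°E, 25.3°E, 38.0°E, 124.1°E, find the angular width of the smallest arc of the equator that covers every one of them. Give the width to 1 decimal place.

Sort the longitudes: +25.3°, +38.0°, +68.6°, +124.1°.
Eastward gaps between consecutive values (wrapping around): 12.7°, 30.6°, 55.5°, 261.2°.
Largest gap = 261.2° ⇒ minimal covering band is its complement: 360° − 261.2° = 98.8°.
Band runs from +25.3° eastward to +124.1°.

98.8°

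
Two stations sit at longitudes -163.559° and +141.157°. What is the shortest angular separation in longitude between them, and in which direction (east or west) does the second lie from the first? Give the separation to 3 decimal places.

55.284° west

Raw difference: 141.157 − -163.559 = 304.716°.
Normalise into (−180°, 180°]: 304.716° − 360° = -55.284°.
Negative ⇒ the second point lies to the west; separation 55.284°.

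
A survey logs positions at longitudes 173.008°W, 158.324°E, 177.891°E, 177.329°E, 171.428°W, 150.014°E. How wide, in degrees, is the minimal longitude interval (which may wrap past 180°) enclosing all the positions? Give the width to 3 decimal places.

38.558°

Sort the longitudes: -173.008°, -171.428°, +150.014°, +158.324°, +177.329°, +177.891°.
Eastward gaps between consecutive values (wrapping around): 1.580°, 321.442°, 8.310°, 19.005°, 0.562°, 9.101°.
Largest gap = 321.442° ⇒ minimal covering band is its complement: 360° − 321.442° = 38.558°.
Band runs from +150.014° eastward to -171.428°, crossing the antimeridian.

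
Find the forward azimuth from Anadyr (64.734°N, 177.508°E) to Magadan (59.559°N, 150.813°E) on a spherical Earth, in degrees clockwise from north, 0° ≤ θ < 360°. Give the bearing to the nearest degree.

260°

Δλ = 150.813 − 177.508 = -26.695°.
θ = atan2( sin Δλ · cos φ₂ , cos φ₁ · sin φ₂ − sin φ₁ · cos φ₂ · cos Δλ )
  = atan2(-0.22761, -0.04136) = -100.299° → normalised to [0°, 360°): 259.701°.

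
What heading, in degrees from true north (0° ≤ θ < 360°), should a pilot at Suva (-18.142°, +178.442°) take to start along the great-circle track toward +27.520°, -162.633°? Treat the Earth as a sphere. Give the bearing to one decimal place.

Δλ = -162.633 − 178.442 = -341.075°; wrapped into (−180°, 180°]: 18.925°.
θ = atan2( sin Δλ · cos φ₂ , cos φ₁ · sin φ₂ − sin φ₁ · cos φ₂ · cos Δλ )
  = atan2(0.28763, 0.70030) = 22.329° → normalised to [0°, 360°): 22.329°.

22.3°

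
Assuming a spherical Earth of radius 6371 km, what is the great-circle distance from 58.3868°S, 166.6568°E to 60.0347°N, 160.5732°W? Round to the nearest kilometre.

Δλ = -160.5732 − 166.6568 = -327.2300°; wrapped into (−180°, 180°]: 32.7700°.
Δφ = 60.0347 − -58.3868 = 118.4215°.
a = sin²(Δφ/2) + cos φ₁ · cos φ₂ · sin²(Δλ/2) = 0.758811.
c = 2·atan2(√a, √(1−a)) = 2.11487 rad → d = 6371·c ≈ 13473.81 km.

13474 km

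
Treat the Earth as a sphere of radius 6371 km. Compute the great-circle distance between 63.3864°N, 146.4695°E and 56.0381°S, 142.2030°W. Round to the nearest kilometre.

Δλ = -142.2030 − 146.4695 = -288.6725°; wrapped into (−180°, 180°]: 71.3275°.
Δφ = -56.0381 − 63.3864 = -119.4245°.
a = sin²(Δφ/2) + cos φ₁ · cos φ₂ · sin²(Δλ/2) = 0.830705.
c = 2·atan2(√a, √(1−a)) = 2.29349 rad → d = 6371·c ≈ 14611.85 km.

14612 km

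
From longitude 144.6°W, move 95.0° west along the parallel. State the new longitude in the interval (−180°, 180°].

Start at -144.6°; shift −95.0° → -239.6°.
-239.6° lies outside (−180°, 180°]; add 360° → +120.4°.

120.4°E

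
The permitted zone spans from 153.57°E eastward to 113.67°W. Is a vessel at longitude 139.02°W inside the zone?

Band width going east from +153.57° to -113.67°: ((-113.67 − 153.57) mod 360) = 92.76°.
Offset of -139.02° east of the west edge: ((-139.02 − 153.57) mod 360) = 67.41°.
67.41° ≤ 92.76° ⇒ inside.

Yes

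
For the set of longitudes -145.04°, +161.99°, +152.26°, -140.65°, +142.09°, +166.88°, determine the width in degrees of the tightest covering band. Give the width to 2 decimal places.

77.26°

Sort the longitudes: -145.04°, -140.65°, +142.09°, +152.26°, +161.99°, +166.88°.
Eastward gaps between consecutive values (wrapping around): 4.39°, 282.74°, 10.17°, 9.73°, 4.89°, 48.08°.
Largest gap = 282.74° ⇒ minimal covering band is its complement: 360° − 282.74° = 77.26°.
Band runs from +142.09° eastward to -140.65°, crossing the antimeridian.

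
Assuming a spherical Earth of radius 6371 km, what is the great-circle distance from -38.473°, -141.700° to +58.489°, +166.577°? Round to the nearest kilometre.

Δλ = 166.577 − -141.700 = 308.277°; wrapped into (−180°, 180°]: -51.723°.
Δφ = 58.489 − -38.473 = 96.962°.
a = sin²(Δφ/2) + cos φ₁ · cos φ₂ · sin²(Δλ/2) = 0.638462.
c = 2·atan2(√a, √(1−a)) = 1.85139 rad → d = 6371·c ≈ 11795.19 km.

11795 km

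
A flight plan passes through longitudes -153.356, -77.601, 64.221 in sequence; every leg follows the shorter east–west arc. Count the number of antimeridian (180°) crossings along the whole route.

Leg 1: -153.356° → -77.601°, shortest Δλ = 75.755° (east) — does not cross 180°.
Leg 2: -77.601° → +64.221°, shortest Δλ = 141.822° (east) — does not cross 180°.
Total crossings: 0.

0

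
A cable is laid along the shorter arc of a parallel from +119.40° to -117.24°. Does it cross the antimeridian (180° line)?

Naïve |-117.24 − 119.40| = 236.64° > 180°, so the shorter arc goes the other way round — across 180°.
Signed shortest Δλ = ((-117.24 − 119.40 + 180) mod 360) − 180 = 123.36°.
Going east by 123.36° from +119.40° passes through 180° before reaching -117.24°.

Yes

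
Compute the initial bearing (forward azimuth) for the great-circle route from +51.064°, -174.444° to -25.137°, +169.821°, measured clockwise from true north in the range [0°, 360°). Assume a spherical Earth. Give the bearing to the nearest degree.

Δλ = 169.821 − -174.444 = 344.265°; wrapped into (−180°, 180°]: -15.735°.
θ = atan2( sin Δλ · cos φ₂ , cos φ₁ · sin φ₂ − sin φ₁ · cos φ₂ · cos Δλ )
  = atan2(-0.24551, -0.94475) = -165.433° → normalised to [0°, 360°): 194.567°.

195°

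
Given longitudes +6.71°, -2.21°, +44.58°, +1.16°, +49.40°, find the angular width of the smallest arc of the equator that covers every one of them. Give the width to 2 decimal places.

Sort the longitudes: -2.21°, +1.16°, +6.71°, +44.58°, +49.40°.
Eastward gaps between consecutive values (wrapping around): 3.37°, 5.55°, 37.87°, 4.82°, 308.39°.
Largest gap = 308.39° ⇒ minimal covering band is its complement: 360° − 308.39° = 51.61°.
Band runs from -2.21° eastward to +49.40°.

51.61°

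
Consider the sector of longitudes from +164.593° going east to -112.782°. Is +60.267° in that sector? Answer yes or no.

Band width going east from +164.593° to -112.782°: ((-112.782 − 164.593) mod 360) = 82.625°.
Offset of +60.267° east of the west edge: ((60.267 − 164.593) mod 360) = 255.674°.
255.674° > 82.625° ⇒ outside.

No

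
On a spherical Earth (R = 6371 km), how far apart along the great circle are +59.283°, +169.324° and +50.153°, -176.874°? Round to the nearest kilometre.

1342 km

Δλ = -176.874 − 169.324 = -346.198°; wrapped into (−180°, 180°]: 13.802°.
Δφ = 50.153 − 59.283 = -9.130°.
a = sin²(Δφ/2) + cos φ₁ · cos φ₂ · sin²(Δλ/2) = 0.011060.
c = 2·atan2(√a, √(1−a)) = 0.21072 rad → d = 6371·c ≈ 1342.49 km.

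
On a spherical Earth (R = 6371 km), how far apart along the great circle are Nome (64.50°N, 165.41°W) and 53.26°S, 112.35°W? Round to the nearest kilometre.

13860 km

Δλ = -112.35 − -165.41 = 53.06°.
Δφ = -53.26 − 64.50 = -117.76°.
a = sin²(Δφ/2) + cos φ₁ · cos φ₂ · sin²(Δλ/2) = 0.784264.
c = 2·atan2(√a, √(1−a)) = 2.17551 rad → d = 6371·c ≈ 13860.18 km.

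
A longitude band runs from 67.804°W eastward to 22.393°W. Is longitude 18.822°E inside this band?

No

Band width going east from -67.804° to -22.393°: ((-22.393 − -67.804) mod 360) = 45.411°.
Offset of +18.822° east of the west edge: ((18.822 − -67.804) mod 360) = 86.626°.
86.626° > 45.411° ⇒ outside.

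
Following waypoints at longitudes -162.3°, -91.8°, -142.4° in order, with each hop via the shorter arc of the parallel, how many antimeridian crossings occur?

Leg 1: -162.3° → -91.8°, shortest Δλ = 70.5° (east) — does not cross 180°.
Leg 2: -91.8° → -142.4°, shortest Δλ = -50.6° (west) — does not cross 180°.
Total crossings: 0.

0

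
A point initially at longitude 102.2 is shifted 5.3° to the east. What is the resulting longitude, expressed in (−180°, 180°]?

Start at +102.2°; shift +5.3° → +107.5°.
+107.5° already lies in (−180°, 180°].

+107.5°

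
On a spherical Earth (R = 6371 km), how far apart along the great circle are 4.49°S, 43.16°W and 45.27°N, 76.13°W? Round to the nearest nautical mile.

3470 nmi

Δλ = -76.13 − -43.16 = -32.97°.
Δφ = 45.27 − -4.49 = 49.76°.
a = sin²(Δφ/2) + cos φ₁ · cos φ₂ · sin²(Δλ/2) = 0.233500.
c = 2·atan2(√a, √(1−a)) = 1.00865 rad → d = 6371·c ≈ 6426.13 km ≈ 3469.83 nmi.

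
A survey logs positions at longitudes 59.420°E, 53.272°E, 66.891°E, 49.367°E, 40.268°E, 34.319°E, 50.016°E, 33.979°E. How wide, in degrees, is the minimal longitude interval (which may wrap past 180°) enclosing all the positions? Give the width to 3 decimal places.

32.912°

Sort the longitudes: +33.979°, +34.319°, +40.268°, +49.367°, +50.016°, +53.272°, +59.420°, +66.891°.
Eastward gaps between consecutive values (wrapping around): 0.340°, 5.949°, 9.099°, 0.649°, 3.256°, 6.148°, 7.471°, 327.088°.
Largest gap = 327.088° ⇒ minimal covering band is its complement: 360° − 327.088° = 32.912°.
Band runs from +33.979° eastward to +66.891°.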